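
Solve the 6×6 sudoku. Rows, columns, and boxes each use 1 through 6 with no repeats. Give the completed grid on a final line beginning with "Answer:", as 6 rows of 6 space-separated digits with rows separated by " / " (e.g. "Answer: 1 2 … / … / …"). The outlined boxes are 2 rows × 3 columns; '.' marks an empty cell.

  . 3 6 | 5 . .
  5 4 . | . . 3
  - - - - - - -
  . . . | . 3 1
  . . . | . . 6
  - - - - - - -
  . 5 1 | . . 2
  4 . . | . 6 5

Step 1. [r2c3∈{2}] r2c3's peers cover all but 2, so r2c3=2.
Step 2. [r1c5∈{1,2,4}] 2 has one home in row 1: r1c5 ⇒ r1c5=2.
Step 3. [r6c3∈{3}] r6c3 has the single candidate 3 ⇒ r6c3=3.
Step 4. [r3c2∈{2,6}] col 2 places 6 nowhere but r3c2 ⇒ r3c2=6.
Step 5. [r3c1∈{2}] only 2 remains possible at r3c1 ⇒ r3c1=2.
Step 6. [r3c4∈{4}] r3c4 has the single candidate 4, so r3c4=4.
Step 7. [r2c4∈{1,6}] row 2 places 6 nowhere but r2c4, so r2c4=6.
Step 8. [r1c1∈{1}] only 1 remains possible at r1c1. So r1c1=1.
Step 9. [r3c3∈{5}] only 5 remains possible at r3c3, so r3c3=5.
Step 10. [r4c1∈{3}] r4c1's peers cover all but 3 ⇒ r4c1=3.
Step 11. [r5c1∈{6}] r5c1 has the single candidate 6 ⇒ r5c1=6.
Step 12. [r4c5∈{5}] r4c5 is down to just 5 ⇒ r4c5=5.
Step 13. [r6c4∈{1}] only 1 remains possible at r6c4, so r6c4=1.
Step 14. [r4c2∈{1}] only 1 remains possible at r4c2 ⇒ r4c2=1.
Step 15. [r2c5∈{1}] only 1 remains possible at r2c5 ⇒ r2c5=1.
Step 16. [r1c6∈{4}] r1c6 has the single candidate 4, so r1c6=4.
Step 17. [r4c4∈{2}] r4c4's peers cover all but 2. So r4c4=2.
Step 18. [r4c3∈{4}] r4c3 is down to just 4 ⇒ r4c3=4.
Step 19. [r5c5∈{4}] r5c5 is down to just 4 ⇒ r5c5=4.
Step 20. [r5c4∈{3}] r5c4 is down to just 3. So r5c4=3.
Step 21. [r6c2∈{2}] nothing but 2 survives at r6c2. So r6c2=2.

Answer: 1 3 6 5 2 4 / 5 4 2 6 1 3 / 2 6 5 4 3 1 / 3 1 4 2 5 6 / 6 5 1 3 4 2 / 4 2 3 1 6 5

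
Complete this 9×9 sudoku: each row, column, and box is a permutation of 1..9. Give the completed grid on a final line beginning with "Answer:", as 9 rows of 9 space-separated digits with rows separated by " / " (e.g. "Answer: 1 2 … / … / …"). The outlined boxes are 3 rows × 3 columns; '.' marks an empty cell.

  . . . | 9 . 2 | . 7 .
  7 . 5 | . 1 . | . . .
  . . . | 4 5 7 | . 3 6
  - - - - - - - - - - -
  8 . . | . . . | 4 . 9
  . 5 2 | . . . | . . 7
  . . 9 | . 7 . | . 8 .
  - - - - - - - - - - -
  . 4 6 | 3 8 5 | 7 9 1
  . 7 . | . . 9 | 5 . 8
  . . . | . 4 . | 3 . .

Step 1. [r9c9∈{2}] r9c9's peers cover all but 2 ⇒ r9c9=2.
Step 2. [r9c8∈{6}] r9c8 is down to just 6. So r9c8=6.
Step 3. [r9c6∈{1}] r9c6 has the single candidate 1 ⇒ r9c6=1.
Step 4. [r1c3∈{1,3,4,8}] col 3 places 4 nowhere but r1c3. So r1c3=4.
Step 5. [r5c8∈{1}] nothing but 1 survives at r5c8. So r5c8=1.
Step 6. [r5c7∈{6}] r5c7 has the single candidate 6 ⇒ r5c7=6.
Step 7. [r6c9∈{3,5}] col 9 places 3 nowhere but r6c9, so r6c9=3.
Step 8. [r6c7∈{2}] r6c7 is down to just 2, so r6c7=2.
Step 9. [r6c4∈{1,5,6}] row 6 places 5 nowhere but r6c4 ⇒ r6c4=5.
Step 10. [r4c4∈{1,2,6}] col 4 places 1 nowhere but r4c4, so r4c4=1.
Step 11. [r8c4∈{2,6}] in col 4, 2 fits only at r8c4, so r8c4=2.
Step 12. [r2c4∈{6,8}] across col 4, 6 lands solely at r2c4. So r2c4=6.
Step 13. [r1c5∈{3}] only 3 remains possible at r1c5, so r1c5=3.
Step 14. [r2c2∈{2,3,8,9}] across row 2, 3 lands solely at r2c2, so r2c2=3.
Step 15. [r4c2∈{6}] r4c2 has the single candidate 6 ⇒ r4c2=6.
Step 16. [r3c2∈{1,2,8,9}] across col 2, 2 lands solely at r3c2. So r3c2=2.
Step 17. [r3c1∈{1,9}] across box 1, 9 lands solely at r3c1, so r3c1=9.
Step 18. [r2c6∈{8}] r2c6 is down to just 8, so r2c6=8.
Step 19. [r9c3∈{8}] r9c3 is down to just 8 ⇒ r9c3=8.
Step 20. [r3c3∈{1}] nothing but 1 survives at r3c3 ⇒ r3c3=1.
Step 21. [r4c6∈{3}] only 3 remains possible at r4c6, so r4c6=3.
Step 22. [r5c1∈{3,4}] r5c1 is the only open cell in row 5 admitting 3. So r5c1=3.
Step 23. [r6c1∈{1,4}] in col 1, 4 fits only at r6c1 ⇒ r6c1=4.
Step 24. [r2c8∈{2,4}] across row 2, 2 lands solely at r2c8. So r2c8=2.
Step 25. [r3c7∈{8}] r3c7's peers cover all but 8. So r3c7=8.
Step 26. [r8c8∈{4}] r8c8's peers cover all but 4, so r8c8=4.
Step 27. [r4c5∈{2}] nothing but 2 survives at r4c5 ⇒ r4c5=2.
Step 28. [r1c1∈{6}] r1c1 is down to just 6, so r1c1=6.
Step 29. [r8c5∈{6}] r8c5 is down to just 6, so r8c5=6.
Step 30. [r9c2∈{9}] nothing but 9 survives at r9c2, so r9c2=9.
Step 31. [r9c1∈{5}] r9c1's peers cover all but 5. So r9c1=5.
Step 32. [r9c4∈{7}] nothing but 7 survives at r9c4. So r9c4=7.
Step 33. [r2c9∈{4}] r2c9 has the single candidate 4 ⇒ r2c9=4.
Step 34. [r5c4∈{8}] only 8 remains possible at r5c4, so r5c4=8.
Step 35. [r5c6∈{4}] r5c6 is down to just 4. So r5c6=4.
Step 36. [r6c2∈{1}] only 1 remains possible at r6c2. So r6c2=1.
Step 37. [r1c7∈{1}] r1c7 is down to just 1 ⇒ r1c7=1.
Step 38. [r8c3∈{3}] only 3 remains possible at r8c3. So r8c3=3.
Step 39. [r6c6∈{6}] only 6 remains possible at r6c6. So r6c6=6.
Step 40. [r7c1∈{2}] r7c1 is down to just 2, so r7c1=2.
Step 41. [r4c3∈{7}] only 7 remains possible at r4c3 ⇒ r4c3=7.
Step 42. [r5c5∈{9}] nothing but 9 survives at r5c5, so r5c5=9.
Step 43. [r1c2∈{8}] nothing but 8 survives at r1c2. So r1c2=8.
Step 44. [r8c1∈{1}] only 1 remains possible at r8c1, so r8c1=1.
Step 45. [r1c9∈{5}] r1c9 is down to just 5 ⇒ r1c9=5.
Step 46. [r2c7∈{9}] r2c7 is down to just 9. So r2c7=9.
Step 47. [r4c8∈{5}] only 5 remains possible at r4c8 ⇒ r4c8=5.

Answer: 6 8 4 9 3 2 1 7 5 / 7 3 5 6 1 8 9 2 4 / 9 2 1 4 5 7 8 3 6 / 8 6 7 1 2 3 4 5 9 / 3 5 2 8 9 4 6 1 7 / 4 1 9 5 7 6 2 8 3 / 2 4 6 3 8 5 7 9 1 / 1 7 3 2 6 9 5 4 8 / 5 9 8 7 4 1 3 6 2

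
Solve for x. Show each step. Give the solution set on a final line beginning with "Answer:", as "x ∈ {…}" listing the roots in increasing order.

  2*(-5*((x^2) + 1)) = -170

Step 1. [2*(-5*((x^2) + 1)) = -170] 2·(inner) — divide through by 2, so div: -5*((x^2) + 1) = -85.
Step 2. [-5*((x^2) + 1) = -85] leading coefficient -5: divide by -5, so div: (x^2) + 1 = 17.
Step 3. [(x^2) + 1 = 17] subtract 1: x sits inside (… + 1), so sub: x^2 = 16.
Step 4. [x^2 = 16] √ both sides: 16 ≥ 0 gives two branches, so sqrt: x = 4 or -4.

Answer: x ∈ {-4, 4}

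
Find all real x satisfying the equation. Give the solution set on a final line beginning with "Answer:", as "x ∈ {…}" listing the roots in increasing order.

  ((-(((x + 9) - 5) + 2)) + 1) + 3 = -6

Step 1. [((-(((x + 9) - 5) + 2)) + 1) + 3 = -6] 3 comes off first (subtract 3) ⇒ sub: (-(((x + 9) - 5) + 2)) + 1 = -9.
Step 2. [(-(((x + 9) - 5) + 2)) + 1 = -9] subtract 1: x sits inside (… + 1). So sub: -(((x + 9) - 5) + 2) = -10.
Step 3. [-(((x + 9) - 5) + 2) = -10] leading − — multiply by −1, so neg: ((x + 9) - 5) + 2 = 10.
Step 4. [((x + 9) - 5) + 2 = 10] subtract 2: x sits inside (… + 2) ⇒ sub: (x + 9) - 5 = 8.
Step 5. [(x + 9) - 5 = 8] the outer -5 inverts by adding 5. So sub: x + 9 = 13.
Step 6. [x + 9 = 13] peel the +9: subtract 9 from each side, so sub: x = 4.

Answer: x ∈ {4}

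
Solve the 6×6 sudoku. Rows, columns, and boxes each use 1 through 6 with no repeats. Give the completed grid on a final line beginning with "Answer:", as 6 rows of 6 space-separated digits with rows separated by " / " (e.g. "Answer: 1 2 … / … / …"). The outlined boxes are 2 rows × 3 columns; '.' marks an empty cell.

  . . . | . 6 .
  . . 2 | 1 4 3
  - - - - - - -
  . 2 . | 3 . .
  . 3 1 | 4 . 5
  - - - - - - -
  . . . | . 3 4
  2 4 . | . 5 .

Step 1. [r3c6∈{1,6}] box 4 places 6 nowhere but r3c6 ⇒ r3c6=6.
Step 2. [r1c1∈{1,3,4,5}] 3 has one home in col 1: r1c1 ⇒ r1c1=3.
Step 3. [r5c1∈{1,5,6}] col 1 places 1 nowhere but r5c1 ⇒ r5c1=1.
Step 4. [r1c4∈{2,5}] col 4 places 5 nowhere but r1c4, so r1c4=5.
Step 5. [r6c4∈{6}] nothing but 6 survives at r6c4. So r6c4=6.
Step 6. [r5c3∈{5,6}] col 3 places 6 nowhere but r5c3, so r5c3=6.
Step 7. [r3c3∈{4,5}] 5 has one home in col 3: r3c3, so r3c3=5.
Step 8. [r2c2∈{5,6}] 6 has one home in col 2: r2c2. So r2c2=6.
Step 9. [r1c2∈{1}] r1c2 is down to just 1 ⇒ r1c2=1.
Step 10. [r6c3∈{3}] nothing but 3 survives at r6c3 ⇒ r6c3=3.
Step 11. [r3c5∈{1}] only 1 remains possible at r3c5. So r3c5=1.
Step 12. [r3c1∈{4}] r3c1's peers cover all but 4, so r3c1=4.
Step 13. [r1c6∈{2}] r1c6 is down to just 2, so r1c6=2.
Step 14. [r4c1∈{6}] only 6 remains possible at r4c1, so r4c1=6.
Step 15. [r5c4∈{2}] nothing but 2 survives at r5c4. So r5c4=2.
Step 16. [r5c2∈{5}] r5c2's peers cover all but 5, so r5c2=5.
Step 17. [r1c3∈{4}] nothing but 4 survives at r1c3. So r1c3=4.
Step 18. [r6c6∈{1}] r6c6 is down to just 1 ⇒ r6c6=1.
Step 19. [r2c1∈{5}] r2c1 has the single candidate 5. So r2c1=5.
Step 20. [r4c5∈{2}] r4c5 is down to just 2. So r4c5=2.

Answer: 3 1 4 5 6 2 / 5 6 2 1 4 3 / 4 2 5 3 1 6 / 6 3 1 4 2 5 / 1 5 6 2 3 4 / 2 4 3 6 5 1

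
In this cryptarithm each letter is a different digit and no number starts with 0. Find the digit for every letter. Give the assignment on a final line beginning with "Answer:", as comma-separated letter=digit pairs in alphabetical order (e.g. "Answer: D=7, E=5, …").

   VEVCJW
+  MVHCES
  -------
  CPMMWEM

Step 1. [col 1: W + S ≡ M (mod 10)] S=3 is one option consistent with column 1 (W + S ≡ M (mod 10), carry-in 0) — take it ⇒ S=3.
Step 2. [C] adding two 6-digit numbers gives at most 6+1 digits, and here it does — C is that final carry and must be 1, so C=1.
Step 3. [col 1: W + S ≡ M (mod 10)] several values work for W in column 1 (W + S ≡ M (mod 10), carry-in 0); try W=2, so W=2.
Step 4. [col 1: W + S ≡ M (mod 10)] column 1: given W=2, S=3, carry-in 0, and digits 1,2,3 already taken and all letters distinct, W+S≡M (mod 10) forces M=5. So M=5.
Step 5. [col 2: J + E ≡ E (mod 10)] column 2 reads J+E+carry(0)=E with nothing yet; with digits 1,2,3,5 already taken and all letters distinct, the only value for J is 0, so J=0.
Step 6. [col 2: J + E ≡ E (mod 10)] no forcing yet in column 2 (carry-in 0); E=6 is free and consistent — try it, so E=6.
Step 7. [col 4: V + H ≡ M (mod 10)] H=7 is one option consistent with column 4 (V + H ≡ M (mod 10), carry-in 0) — take it, so H=7.
Step 8. [col 4: V + H ≡ M (mod 10)] column 4: given H=7, M=5, carry-in 0, and digits 0,1,2,3,5,6,7 already taken and all letters distinct, V+H≡M (mod 10) forces V=8, so V=8.
Step 9. [col 6: V + M ≡ P (mod 10)] column 6: given V=8, M=5, carry-in 1, and digits 0,1,2,3,5,6,7,8 already taken and all letters distinct, V+M≡P (mod 10) forces P=4, so P=4.

Answer: C=1, E=6, H=7, J=0, M=5, P=4, S=3, V=8, W=2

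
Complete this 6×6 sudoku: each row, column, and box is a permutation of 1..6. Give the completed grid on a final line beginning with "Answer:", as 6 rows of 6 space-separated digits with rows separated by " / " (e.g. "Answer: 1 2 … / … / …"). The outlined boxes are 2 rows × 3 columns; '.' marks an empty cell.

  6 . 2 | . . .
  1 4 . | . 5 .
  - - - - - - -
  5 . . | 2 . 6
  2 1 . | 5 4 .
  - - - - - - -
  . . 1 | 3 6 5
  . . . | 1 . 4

Step 1. [r2c3∈{3}] nothing but 3 survives at r2c3 ⇒ r2c3=3.
Step 2. [r6c2∈{2,3,5,6}] col 2 places 6 nowhere but r6c2, so r6c2=6.
Step 3. [r1c6∈{1,3}] 1 has one home in col 6: r1c6, so r1c6=1.
Step 4. [r4c6∈{3}] r4c6 has the single candidate 3 ⇒ r4c6=3.
Step 5. [r1c5∈{3}] nothing but 3 survives at r1c5. So r1c5=3.
Step 6. [r6c3∈{5}] r6c3 has the single candidate 5, so r6c3=5.
Step 7. [r2c6∈{2}] r2c6 has the single candidate 2. So r2c6=2.
Step 8. [r5c2∈{2}] r5c2 has the single candidate 2. So r5c2=2.
Step 9. [r1c2∈{5}] nothing but 5 survives at r1c2. So r1c2=5.
Step 10. [r3c2∈{3}] r3c2 is down to just 3 ⇒ r3c2=3.
Step 11. [r2c4∈{6}] r2c4 has the single candidate 6. So r2c4=6.
Step 12. [r3c3∈{4}] r3c3 has the single candidate 4 ⇒ r3c3=4.
Step 13. [r6c5∈{2}] only 2 remains possible at r6c5 ⇒ r6c5=2.
Step 14. [r6c1∈{3}] r6c1 is down to just 3. So r6c1=3.
Step 15. [r3c5∈{1}] r3c5 is down to just 1. So r3c5=1.
Step 16. [r1c4∈{4}] r1c4 is down to just 4, so r1c4=4.
Step 17. [r5c1∈{4}] r5c1's peers cover all but 4. So r5c1=4.
Step 18. [r4c3∈{6}] only 6 remains possible at r4c3 ⇒ r4c3=6.

Answer: 6 5 2 4 3 1 / 1 4 3 6 5 2 / 5 3 4 2 1 6 / 2 1 6 5 4 3 / 4 2 1 3 6 5 / 3 6 5 1 2 4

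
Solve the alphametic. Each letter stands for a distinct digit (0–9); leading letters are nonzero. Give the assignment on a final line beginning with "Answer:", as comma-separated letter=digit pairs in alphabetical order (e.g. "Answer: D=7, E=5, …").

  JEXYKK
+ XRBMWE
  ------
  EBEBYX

Step 1. [col 1: K + E ≡ X (mod 10)] X=1 is one option consistent with column 1 (K + E ≡ X (mod 10), carry-in 0) — take it ⇒ X=1.
Step 2. [col 1: K + E ≡ X (mod 10)] K=4 is one option consistent with column 1 (K + E ≡ X (mod 10), carry-in 0) — take it. So K=4.
Step 3. [col 1: K + E ≡ X (mod 10)] from column 1 (K=4, X=1, carry-in 0, digits 1,4 already taken and all letters distinct): E must equal 7. So E=7.
Step 4. [col 2: K + W ≡ Y (mod 10)] no forcing yet in column 2 (carry-in 1); W=8 is free and consistent — try it, so W=8.
Step 5. [col 2: K + W ≡ Y (mod 10)] from column 2 (K=4, W=8, carry-in 1, digits 1,4,7,8 already taken and all letters distinct): Y must equal 3 ⇒ Y=3.
Step 6. [col 3: Y + M ≡ B (mod 10)] M=2 is one option consistent with column 3 (Y + M ≡ B (mod 10), carry-in 1) — take it. So M=2.
Step 7. [col 3: Y + M ≡ B (mod 10)] from column 3 (Y=3, M=2, carry-in 1, digits 1,2,3,4,7,8 already taken and all letters distinct): B must equal 6, so B=6.
Step 8. [col 5: E + R ≡ B (mod 10)] in column 5 we have E+R≡B with carry-in 0; given E=7, B=6 and digits 1,2,3,4,6,7,8 already taken and all letters distinct, that pins R to 9, so R=9.
Step 9. [col 6: J + X ≡ E (mod 10)] in column 6 we have J+X≡E with carry-in 1; given X=1, E=7 and digits 1,2,3,4,6,7,8,9 already taken and all letters distinct, that pins J to 5. So J=5.

Answer: B=6, E=7, J=5, K=4, M=2, R=9, W=8, X=1, Y=3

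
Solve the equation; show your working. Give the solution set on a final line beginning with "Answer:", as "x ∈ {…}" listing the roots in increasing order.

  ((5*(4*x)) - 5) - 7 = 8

Step 1. [((5*(4*x)) - 5) - 7 = 8] -7 is outermost — add 7 both sides ⇒ sub: (5*(4*x)) - 5 = 15.
Step 2. [(5*(4*x)) - 5 = 15] peel the -5: add 5 from each side, so sub: 5*(4*x) = 20.
Step 3. [5*(4*x) = 20] 5·(inner) — divide through by 5 ⇒ div: 4*x = 4.
Step 4. [4*x = 4] divide by the outer 4. So div: x = 1.

Answer: x ∈ {1}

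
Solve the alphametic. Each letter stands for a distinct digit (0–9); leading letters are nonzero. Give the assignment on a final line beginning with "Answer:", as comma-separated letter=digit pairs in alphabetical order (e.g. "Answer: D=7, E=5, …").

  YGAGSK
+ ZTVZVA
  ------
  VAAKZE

Step 1. [col 1: K + A ≡ E (mod 10)] no forcing yet in column 1 (carry-in 0); E=5 is free and consistent — try it ⇒ E=5.
Step 2. [col 1: K + A ≡ E (mod 10)] A=4 is one option consistent with column 1 (K + A ≡ E (mod 10), carry-in 0) — take it, so A=4.
Step 3. [col 1: K + A ≡ E (mod 10)] column 1: given A=4, E=5, carry-in 0, and digits 4,5 already taken and all letters distinct, K+A≡E (mod 10) forces K=1 ⇒ K=1.
Step 4. [col 2: S + V ≡ Z (mod 10)] several values work for Z in column 2 (S + V ≡ Z (mod 10), carry-in 0); try Z=7 ⇒ Z=7.
Step 5. [col 2: S + V ≡ Z (mod 10)] several values work for V in column 2 (S + V ≡ Z (mod 10), carry-in 0); try V=9 ⇒ V=9.
Step 6. [col 2: S + V ≡ Z (mod 10)] column 2: given V=9, Z=7, carry-in 0, and digits 1,4,5,7,9 already taken and all letters distinct, S+V≡Z (mod 10) forces S=8 ⇒ S=8.
Step 7. [col 3: G + Z ≡ K (mod 10)] column 3: given Z=7, K=1, carry-in 1, and digits 1,4,5,7,8,9 already taken and all letters distinct, G+Z≡K (mod 10) forces G=3. So G=3.
Step 8. [col 5: G + T ≡ A (mod 10)] column 5: given G=3, A=4, carry-in 1, and digits 1,3,4,5,7,8,9 already taken and all letters distinct, G+T≡A (mod 10) forces T=0 ⇒ T=0.
Step 9. [col 6: Y + Z ≡ V (mod 10)] from column 6 (Z=7, V=9, carry-in 0, digits 0,1,3,4,5,7,8,9 already taken and all letters distinct): Y must equal 2 ⇒ Y=2.

Answer: A=4, E=5, G=3, K=1, S=8, T=0, V=9, Y=2, Z=7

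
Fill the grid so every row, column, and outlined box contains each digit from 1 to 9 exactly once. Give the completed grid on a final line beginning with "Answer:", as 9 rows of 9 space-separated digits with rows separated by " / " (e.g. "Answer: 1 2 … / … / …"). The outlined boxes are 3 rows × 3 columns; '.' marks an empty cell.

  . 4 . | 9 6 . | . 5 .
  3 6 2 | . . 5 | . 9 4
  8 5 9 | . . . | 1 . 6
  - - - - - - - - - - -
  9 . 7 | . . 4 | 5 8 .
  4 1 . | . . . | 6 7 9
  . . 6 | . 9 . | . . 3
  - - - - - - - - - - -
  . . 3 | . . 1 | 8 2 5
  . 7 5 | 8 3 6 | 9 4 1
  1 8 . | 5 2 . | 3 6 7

Step 1. [r1c6∈{2,3,7,8}] 3 has one home in row 1: r1c6, so r1c6=3.
Step 2. [r6c2∈{2}] r6c2 is down to just 2, so r6c2=2.
Step 3. [r4c4∈{1,2,3,6}] r4c4 is the only open cell in row 4 admitting 6. So r4c4=6.
Step 4. [r2c5∈{1,7,8}] across row 2, 8 lands solely at r2c5 ⇒ r2c5=8.
Step 5. [r2c4∈{1,7}] in row 2, 1 fits only at r2c4. So r2c4=1.
Step 6. [r6c4∈{7}] r6c4's peers cover all but 7 ⇒ r6c4=7.
Step 7. [r3c6∈{2,7}] across col 6, 7 lands solely at r3c6. So r3c6=7.
Step 8. [r7c4∈{4}] only 4 remains possible at r7c4 ⇒ r7c4=4.
Step 9. [r1c7∈{2,7}] across col 7, 2 lands solely at r1c7, so r1c7=2.
Step 10. [r5c6∈{2,8}] in col 6, 2 fits only at r5c6. So r5c6=2.
Step 11. [r4c5∈{1}] nothing but 1 survives at r4c5. So r4c5=1.
Step 12. [r4c2∈{3}] r4c2's peers cover all but 3, so r4c2=3.
Step 13. [r1c3∈{1}] r1c3 has the single candidate 1 ⇒ r1c3=1.
Step 14. [r6c6∈{8}] r6c6 has the single candidate 8. So r6c6=8.
Step 15. [r7c2∈{9}] r7c2 is down to just 9. So r7c2=9.
Step 16. [r9c3∈{4}] r9c3 is down to just 4. So r9c3=4.
Step 17. [r4c9∈{2}] r4c9 has the single candidate 2, so r4c9=2.
Step 18. [r7c5∈{7}] r7c5's peers cover all but 7, so r7c5=7.
Step 19. [r5c4∈{3}] only 3 remains possible at r5c4 ⇒ r5c4=3.
Step 20. [r5c3∈{8}] only 8 remains possible at r5c3, so r5c3=8.
Step 21. [r2c7∈{7}] r2c7's peers cover all but 7, so r2c7=7.
Step 22. [r6c7∈{4}] r6c7 is down to just 4, so r6c7=4.
Step 23. [r8c1∈{2}] only 2 remains possible at r8c1 ⇒ r8c1=2.
Step 24. [r3c8∈{3}] r3c8 is down to just 3, so r3c8=3.
Step 25. [r1c1∈{7}] r1c1 has the single candidate 7 ⇒ r1c1=7.
Step 26. [r6c8∈{1}] r6c8's peers cover all but 1, so r6c8=1.
Step 27. [r3c5∈{4}] r3c5 is down to just 4. So r3c5=4.
Step 28. [r1c9∈{8}] r1c9 is down to just 8, so r1c9=8.
Step 29. [r3c4∈{2}] r3c4's peers cover all but 2, so r3c4=2.
Step 30. [r5c5∈{5}] only 5 remains possible at r5c5. So r5c5=5.
Step 31. [r9c6∈{9}] r9c6 has the single candidate 9 ⇒ r9c6=9.
Step 32. [r6c1∈{5}] r6c1's peers cover all but 5 ⇒ r6c1=5.
Step 33. [r7c1∈{6}] r7c1 has the single candidate 6. So r7c1=6.

Answer: 7 4 1 9 6 3 2 5 8 / 3 6 2 1 8 5 7 9 4 / 8 5 9 2 4 7 1 3 6 / 9 3 7 6 1 4 5 8 2 / 4 1 8 3 5 2 6 7 9 / 5 2 6 7 9 8 4 1 3 / 6 9 3 4 7 1 8 2 5 / 2 7 5 8 3 6 9 4 1 / 1 8 4 5 2 9 3 6 7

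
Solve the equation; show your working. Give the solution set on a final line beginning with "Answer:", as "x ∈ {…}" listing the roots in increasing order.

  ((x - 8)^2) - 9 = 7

Step 1. [((x - 8)^2) - 9 = 7] the outer -9 inverts by adding 9, so sub: (x - 8)^2 = 16.
Step 2. [(x - 8)^2 = 16] LHS squared, RHS 16 ≥ 0: apply √ (±) ⇒ sqrt: x - 8 = 4 or -4.
Step 3. [x - 8 = 4 or -4] add 8: x sits inside (… - 8) ⇒ sub: x = 12 or 4.

Answer: x ∈ {4, 12}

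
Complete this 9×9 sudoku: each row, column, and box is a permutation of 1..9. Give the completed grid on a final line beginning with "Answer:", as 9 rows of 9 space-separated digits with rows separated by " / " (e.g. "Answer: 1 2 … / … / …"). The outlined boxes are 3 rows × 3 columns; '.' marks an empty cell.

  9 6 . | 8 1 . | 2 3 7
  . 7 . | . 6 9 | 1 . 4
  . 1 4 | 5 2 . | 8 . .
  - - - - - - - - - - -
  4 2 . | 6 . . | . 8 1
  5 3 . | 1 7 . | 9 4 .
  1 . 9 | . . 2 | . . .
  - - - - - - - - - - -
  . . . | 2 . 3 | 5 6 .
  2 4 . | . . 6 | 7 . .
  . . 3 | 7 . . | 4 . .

Step 1. [r4c5∈{3,5,9}] r4c5 is the only open cell in row 4 admitting 9 ⇒ r4c5=9.
Step 2. [r6c5∈{3,4,5,8}] col 5 places 3 nowhere but r6c5 ⇒ r6c5=3.
Step 3. [r9c2∈{5,8,9}] in col 2, 5 fits only at r9c2 ⇒ r9c2=5.
Step 4. [r9c5∈{8}] r9c5 has the single candidate 8, so r9c5=8.
Step 5. [r3c8∈{9}] r3c8's peers cover all but 9, so r3c8=9.
Step 6. [r7c3∈{1,7,8}] row 7 places 1 nowhere but r7c3. So r7c3=1.
Step 7. [r8c3∈{8}] r8c3's peers cover all but 8. So r8c3=8.
Step 8. [r9c9∈{2,9}] 9 has one home in row 9: r9c9. So r9c9=9.
Step 9. [r6c9∈{5,6}] r6c9 is the only open cell in col 9 admitting 5 ⇒ r6c9=5.
Step 10. [r5c9∈{2,6}] 2 has one home in row 5: r5c9. So r5c9=2.
Step 11. [r2c3∈{2,5}] row 2 places 2 nowhere but r2c3 ⇒ r2c3=2.
Step 12. [r3c1∈{3}] r3c1's peers cover all but 3 ⇒ r3c1=3.
Step 13. [r9c6∈{1}] r9c6's peers cover all but 1. So r9c6=1.
Step 14. [r8c9∈{3}] r8c9's peers cover all but 3 ⇒ r8c9=3.
Step 15. [r8c4∈{9}] nothing but 9 survives at r8c4, so r8c4=9.
Step 16. [r1c3∈{5}] r1c3 has the single candidate 5 ⇒ r1c3=5.
Step 17. [r3c6∈{7}] nothing but 7 survives at r3c6 ⇒ r3c6=7.
Step 18. [r7c2∈{9}] r7c2 has the single candidate 9 ⇒ r7c2=9.
Step 19. [r2c1∈{8}] only 8 remains possible at r2c1, so r2c1=8.
Step 20. [r9c1∈{6}] r9c1's peers cover all but 6 ⇒ r9c1=6.
Step 21. [r7c1∈{7}] nothing but 7 survives at r7c1. So r7c1=7.
Step 22. [r6c2∈{8}] nothing but 8 survives at r6c2, so r6c2=8.
Step 23. [r8c5∈{5}] r8c5 has the single candidate 5 ⇒ r8c5=5.
Step 24. [r4c3∈{7}] nothing but 7 survives at r4c3 ⇒ r4c3=7.
Step 25. [r7c9∈{8}] r7c9 is down to just 8 ⇒ r7c9=8.
Step 26. [r3c9∈{6}] nothing but 6 survives at r3c9, so r3c9=6.
Step 27. [r4c7∈{3}] nothing but 3 survives at r4c7, so r4c7=3.
Step 28. [r1c6∈{4}] r1c6 has the single candidate 4. So r1c6=4.
Step 29. [r2c8∈{5}] r2c8 is down to just 5, so r2c8=5.
Step 30. [r2c4∈{3}] r2c4 has the single candidate 3. So r2c4=3.
Step 31. [r9c8∈{2}] r9c8 is down to just 2. So r9c8=2.
Step 32. [r6c4∈{4}] nothing but 4 survives at r6c4. So r6c4=4.
Step 33. [r6c8∈{7}] r6c8's peers cover all but 7 ⇒ r6c8=7.
Step 34. [r8c8∈{1}] r8c8 has the single candidate 1, so r8c8=1.
Step 35. [r5c3∈{6}] r5c3's peers cover all but 6, so r5c3=6.
Step 36. [r6c7∈{6}] r6c7 is down to just 6. So r6c7=6.
Step 37. [r4c6∈{5}] r4c6 is down to just 5, so r4c6=5.
Step 38. [r7c5∈{4}] nothing but 4 survives at r7c5, so r7c5=4.
Step 39. [r5c6∈{8}] r5c6's peers cover all but 8. So r5c6=8.

Answer: 9 6 5 8 1 4 2 3 7 / 8 7 2 3 6 9 1 5 4 / 3 1 4 5 2 7 8 9 6 / 4 2 7 6 9 5 3 8 1 / 5 3 6 1 7 8 9 4 2 / 1 8 9 4 3 2 6 7 5 / 7 9 1 2 4 3 5 6 8 / 2 4 8 9 5 6 7 1 3 / 6 5 3 7 8 1 4 2 9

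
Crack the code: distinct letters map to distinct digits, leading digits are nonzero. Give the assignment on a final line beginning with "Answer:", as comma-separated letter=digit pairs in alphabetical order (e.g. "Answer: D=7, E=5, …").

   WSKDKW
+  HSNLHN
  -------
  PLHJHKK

Step 1. [P] the sum has 7 digits but both addends have 6; that extra leading digit P is the final carry, namely 1. So P=1.
Step 2. [col 1: W + N ≡ K (mod 10)] no forcing yet in column 1 (carry-in 0); N=8 is free and consistent — try it, so N=8.
Step 3. [col 1: W + N ≡ K (mod 10)] several values work for K in column 1 (W + N ≡ K (mod 10), carry-in 0); try K=5 ⇒ K=5.
Step 4. [col 1: W + N ≡ K (mod 10)] column 1: given N=8, K=5, carry-in 0, and digits 1,5,8 already taken and all letters distinct, W+N≡K (mod 10) forces W=7 ⇒ W=7.
Step 5. [col 2: K + H ≡ K (mod 10)] column 2: given K=5, carry-in 1, and digits 1,5,7,8 already taken and all letters distinct, K+H≡K (mod 10) forces H=9. So H=9.
Step 6. [col 3: D + L ≡ H (mod 10)] L=6 is one option consistent with column 3 (D + L ≡ H (mod 10), carry-in 1) — take it ⇒ L=6.
Step 7. [col 3: D + L ≡ H (mod 10)] from column 3 (L=6, H=9, carry-in 1, digits 1,5,6,7,8,9 already taken and all letters distinct): D must equal 2. So D=2.
Step 8. [col 4: K + N ≡ J (mod 10)] from column 4 (K=5, N=8, carry-in 0, digits 1,2,5,6,7,8,9 already taken and all letters distinct): J must equal 3. So J=3.
Step 9. [col 5: S + S ≡ H (mod 10)] column 5: given H=9, carry-in 1, and digits 1,2,3,5,6,7,8,9 already taken and all letters distinct, S+S≡H (mod 10) forces S=4. So S=4.

Answer: D=2, H=9, J=3, K=5, L=6, N=8, P=1, S=4, W=7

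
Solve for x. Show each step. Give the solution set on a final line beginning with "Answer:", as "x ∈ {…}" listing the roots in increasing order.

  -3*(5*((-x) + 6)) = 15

Step 1. [-3*(5*((-x) + 6)) = 15] -3 out front; divide by -3. So div: 5*((-x) + 6) = -5.
Step 2. [5*((-x) + 6) = -5] 5 out front; divide by 5. So div: (-x) + 6 = -1.
Step 3. [(-x) + 6 = -1] the outer +6 inverts by subtracting 6. So sub: -x = -7.
Step 4. [-x = -7] flip signs both sides. So neg: x = 7.

Answer: x ∈ {7}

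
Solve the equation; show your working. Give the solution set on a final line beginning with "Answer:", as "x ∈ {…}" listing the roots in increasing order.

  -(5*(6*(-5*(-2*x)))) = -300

Step 1. [-(5*(6*(-5*(-2*x)))) = -300] leading − — multiply by −1 ⇒ neg: 5*(6*(-5*(-2*x))) = 300.
Step 2. [5*(6*(-5*(-2*x))) = 300] 5 out front; divide by 5, so div: 6*(-5*(-2*x)) = 60.
Step 3. [6*(-5*(-2*x)) = 60] 6 out front; divide by 6 ⇒ div: -5*(-2*x) = 10.
Step 4. [-5*(-2*x) = 10] leading coefficient -5: divide by -5. So div: -2*x = -2.
Step 5. [-2*x = -2] divide by the outer -2. So div: x = 1.

Answer: x ∈ {1}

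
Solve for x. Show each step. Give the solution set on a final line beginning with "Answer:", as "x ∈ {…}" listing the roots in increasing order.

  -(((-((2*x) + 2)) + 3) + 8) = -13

Step 1. [-(((-((2*x) + 2)) + 3) + 8) = -13] leading − — multiply by −1, so neg: ((-((2*x) + 2)) + 3) + 8 = 13.
Step 2. [((-((2*x) + 2)) + 3) + 8 = 13] +8 is outermost — subtract 8 both sides. So sub: (-((2*x) + 2)) + 3 = 5.
Step 3. [(-((2*x) + 2)) + 3 = 5] 3 comes off first (subtract 3) ⇒ sub: -((2*x) + 2) = 2.
Step 4. [-((2*x) + 2) = 2] LHS negated; negate both sides, so neg: (2*x) + 2 = -2.
Step 5. [(2*x) + 2 = -2] 2 comes off first (subtract 2), so sub: 2*x = -4.
Step 6. [2*x = -4] 2 out front; divide by 2. So div: x = -2.

Answer: x ∈ {-2}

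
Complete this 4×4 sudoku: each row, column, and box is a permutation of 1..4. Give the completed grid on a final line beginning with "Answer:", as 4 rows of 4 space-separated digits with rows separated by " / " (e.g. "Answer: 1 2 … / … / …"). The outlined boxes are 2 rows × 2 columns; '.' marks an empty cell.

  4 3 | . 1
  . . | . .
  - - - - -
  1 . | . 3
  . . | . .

Step 1. [r2c1∈{2}] nothing but 2 survives at r2c1, so r2c1=2.
Step 2. [r4c4∈{2,4}] r4c4 is the only open cell in col 4 admitting 2 ⇒ r4c4=2.
Step 3. [r3c3∈{4}] only 4 remains possible at r3c3, so r3c3=4.
Step 4. [r2c3∈{3}] r2c3 has the single candidate 3 ⇒ r2c3=3.
Step 5. [r4c3∈{1}] r4c3 has the single candidate 1 ⇒ r4c3=1.
Step 6. [r3c2∈{2}] only 2 remains possible at r3c2. So r3c2=2.
Step 7. [r2c2∈{1}] r2c2 has the single candidate 1. So r2c2=1.
Step 8. [r1c3∈{2}] nothing but 2 survives at r1c3. So r1c3=2.
Step 9. [r4c1∈{3}] nothing but 3 survives at r4c1. So r4c1=3.
Step 10. [r4c2∈{4}] r4c2 has the single candidate 4 ⇒ r4c2=4.
Step 11. [r2c4∈{4}] nothing but 4 survives at r2c4, so r2c4=4.

Answer: 4 3 2 1 / 2 1 3 4 / 1 2 4 3 / 3 4 1 2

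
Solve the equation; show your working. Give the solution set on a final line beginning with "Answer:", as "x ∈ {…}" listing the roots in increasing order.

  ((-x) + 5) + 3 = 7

Step 1. [((-x) + 5) + 3 = 7] subtract 3: x sits inside (… + 3), so sub: (-x) + 5 = 4.
Step 2. [(-x) + 5 = 4] 5 comes off first (subtract 5), so sub: -x = -1.
Step 3. [-x = -1] flip signs both sides ⇒ neg: x = 1.

Answer: x ∈ {1}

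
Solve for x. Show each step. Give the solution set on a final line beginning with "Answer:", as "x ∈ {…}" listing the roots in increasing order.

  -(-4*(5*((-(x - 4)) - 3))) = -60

Step 1. [-(-4*(5*((-(x - 4)) - 3))) = -60] leading − — multiply by −1, so neg: -4*(5*((-(x - 4)) - 3)) = 60.
Step 2. [-4*(5*((-(x - 4)) - 3)) = 60] -4 out front; divide by -4, so div: 5*((-(x - 4)) - 3) = -15.
Step 3. [5*((-(x - 4)) - 3) = -15] divide by the outer 5, so div: (-(x - 4)) - 3 = -3.
Step 4. [(-(x - 4)) - 3 = -3] peel the -3: add 3 from each side. So sub: -(x - 4) = 0.
Step 5. [-(x - 4) = 0] LHS negated; negate both sides ⇒ neg: x - 4 = 0.
Step 6. [x - 4 = 0] add 4: x sits inside (… - 4) ⇒ sub: x = 4.

Answer: x ∈ {4}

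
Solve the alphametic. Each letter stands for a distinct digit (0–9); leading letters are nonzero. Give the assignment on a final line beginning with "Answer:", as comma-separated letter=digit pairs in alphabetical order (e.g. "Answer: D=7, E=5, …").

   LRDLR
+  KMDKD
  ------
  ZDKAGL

Step 1. [col 1: R + D ≡ L (mod 10)] no forcing yet in column 1 (carry-in 0); L=8 is free and consistent — try it ⇒ L=8.
Step 2. [col 1: R + D ≡ L (mod 10)] column 1 (R + D ≡ L (mod 10), carry-in 0) doesn't pin D yet; pick D=3 and continue, so D=3.
Step 3. [col 1: R + D ≡ L (mod 10)] from column 1 (D=3, L=8, carry-in 0, digits 3,8 already taken and all letters distinct): R must equal 5, so R=5.
Step 4. [col 2: L + K ≡ G (mod 10)] no forcing yet in column 2 (carry-in 0); G=2 is free and consistent — try it. So G=2.
Step 5. [Z] Z is the leading digit of a 6-digit sum of two 5-digit numbers; the final carry is exactly 1, so Z=1.
Step 6. [col 2: L + K ≡ G (mod 10)] in column 2 we have L+K≡G with carry-in 0; given L=8, G=2 and digits 1,2,3,5,8 already taken and all letters distinct, that pins K to 4. So K=4.
Step 7. [col 3: D + D ≡ A (mod 10)] column 3 reads D+D+carry(1)=A with D=3; with digits 1,2,3,4,5,8 already taken and all letters distinct, the only value for A is 7 ⇒ A=7.
Step 8. [col 4: R + M ≡ K (mod 10)] column 4: given R=5, K=4, carry-in 0, and digits 1,2,3,4,5,7,8 already taken and all letters distinct, R+M≡K (mod 10) forces M=9 ⇒ M=9.

Answer: A=7, D=3, G=2, K=4, L=8, M=9, R=5, Z=1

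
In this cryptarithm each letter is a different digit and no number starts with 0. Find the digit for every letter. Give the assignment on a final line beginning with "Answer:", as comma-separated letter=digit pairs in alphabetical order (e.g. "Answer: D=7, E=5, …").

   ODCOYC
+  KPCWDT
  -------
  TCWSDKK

Step 1. [col 1: C + T ≡ K (mod 10)] no forcing yet in column 1 (carry-in 0); C=7 is free and consistent — try it, so C=7.
Step 2. [col 1: C + T ≡ K (mod 10)] T=1 is one option consistent with column 1 (C + T ≡ K (mod 10), carry-in 0) — take it, so T=1.
Step 3. [col 1: C + T ≡ K (mod 10)] in column 1 we have C+T≡K with carry-in 0; given C=7, T=1 and digits 1,7 already taken and all letters distinct, that pins K to 8, so K=8.
Step 4. [col 2: Y + D ≡ K (mod 10)] Y=6 is one option consistent with column 2 (Y + D ≡ K (mod 10), carry-in 0) — take it. So Y=6.
Step 5. [col 2: Y + D ≡ K (mod 10)] column 2 reads Y+D+carry(0)=K with Y=6, K=8; with digits 1,6,7,8 already taken and all letters distinct, the only value for D is 2. So D=2.
Step 6. [col 3: O + W ≡ D (mod 10)] column 3 (O + W ≡ D (mod 10), carry-in 0) doesn't pin O yet; pick O=9 and continue ⇒ O=9.
Step 7. [col 3: O + W ≡ D (mod 10)] column 3: given O=9, D=2, carry-in 0, and digits 1,2,6,7,8,9 already taken and all letters distinct, O+W≡D (mod 10) forces W=3 ⇒ W=3.
Step 8. [col 4: C + C ≡ S (mod 10)] in column 4 we have C+C≡S with carry-in 1; given C=7 and digits 1,2,3,6,7,8,9 already taken and all letters distinct, that pins S to 5 ⇒ S=5.
Step 9. [col 5: D + P ≡ W (mod 10)] in column 5 we have D+P≡W with carry-in 1; given D=2, W=3 and digits 1,2,3,5,6,7,8,9 already taken and all letters distinct, that pins P to 0 ⇒ P=0.

Answer: C=7, D=2, K=8, O=9, P=0, S=5, T=1, W=3, Y=6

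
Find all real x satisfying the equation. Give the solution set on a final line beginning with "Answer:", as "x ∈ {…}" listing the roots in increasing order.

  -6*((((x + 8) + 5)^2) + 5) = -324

Step 1. [-6*((((x + 8) + 5)^2) + 5) = -324] -6·(inner) — divide through by -6, so div: (((x + 8) + 5)^2) + 5 = 54.
Step 2. [(((x + 8) + 5)^2) + 5 = 54] subtract 5: x sits inside (… + 5) ⇒ sub: ((x + 8) + 5)^2 = 49.
Step 3. [((x + 8) + 5)^2 = 49] √ both sides: 49 ≥ 0 gives two branches. So sqrt: (x + 8) + 5 = 7 or -7.
Step 4. [(x + 8) + 5 = 7 or -7] peel the +5: subtract 5 from each side, so sub: x + 8 = 2 or -12.
Step 5. [x + 8 = 2 or -12] peel the +8: subtract 8 from each side ⇒ sub: x = -6 or -20.

Answer: x ∈ {-20, -6}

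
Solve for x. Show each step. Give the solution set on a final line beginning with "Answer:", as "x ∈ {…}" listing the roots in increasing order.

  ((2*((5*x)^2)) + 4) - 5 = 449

Step 1. [((2*((5*x)^2)) + 4) - 5 = 449] peel the -5: add 5 from each side ⇒ sub: (2*((5*x)^2)) + 4 = 454.
Step 2. [(2*((5*x)^2)) + 4 = 454] the outer +4 inverts by subtracting 4 ⇒ sub: 2*((5*x)^2) = 450.
Step 3. [2*((5*x)^2) = 450] leading coefficient 2: divide by 2. So div: (5*x)^2 = 225.
Step 4. [(5*x)^2 = 225] LHS squared, RHS 225 ≥ 0: apply √ (±) ⇒ sqrt: 5*x = 15 or -15.
Step 5. [5*x = 15 or -15] divide by the outer 5. So div: x = 3 or -3.

Answer: x ∈ {-3, 3}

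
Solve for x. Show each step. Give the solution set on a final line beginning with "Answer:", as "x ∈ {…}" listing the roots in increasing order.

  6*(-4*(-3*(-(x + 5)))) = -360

Step 1. [6*(-4*(-3*(-(x + 5)))) = -360] 6·(inner) — divide through by 6. So div: -4*(-3*(-(x + 5))) = -60.
Step 2. [-4*(-3*(-(x + 5))) = -60] -4·(inner) — divide through by -4. So div: -3*(-(x + 5)) = 15.
Step 3. [-3*(-(x + 5)) = 15] -3 out front; divide by -3 ⇒ div: -(x + 5) = -5.
Step 4. [-(x + 5) = -5] flip signs both sides, so neg: x + 5 = 5.
Step 5. [x + 5 = 5] 5 comes off first (subtract 5) ⇒ sub: x = 0.

Answer: x ∈ {0}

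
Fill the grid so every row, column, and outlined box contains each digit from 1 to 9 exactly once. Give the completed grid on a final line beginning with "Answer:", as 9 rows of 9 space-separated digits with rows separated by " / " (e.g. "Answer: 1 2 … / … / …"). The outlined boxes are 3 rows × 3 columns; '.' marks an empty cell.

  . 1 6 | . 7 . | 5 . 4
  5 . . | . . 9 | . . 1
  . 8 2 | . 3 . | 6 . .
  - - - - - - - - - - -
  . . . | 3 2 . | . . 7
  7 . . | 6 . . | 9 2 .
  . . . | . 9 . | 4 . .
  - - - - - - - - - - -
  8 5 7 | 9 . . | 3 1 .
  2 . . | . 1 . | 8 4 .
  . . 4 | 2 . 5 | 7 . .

Step 1. [r2c3∈{3}] only 3 remains possible at r2c3, so r2c3=3.
Step 2. [r9c1∈{1,3,6,9}] in row 9, 1 fits only at r9c1. So r9c1=1.
Step 3. [r1c4∈{8}] nothing but 8 survives at r1c4. So r1c4=8.
Step 4. [r9c2∈{3,6,9}] in row 9, 3 fits only at r9c2. So r9c2=3.
Step 5. [r3c9∈{9}] r3c9's peers cover all but 9. So r3c9=9.
Step 6. [r8c2∈{6,9}] r8c2 is the only open cell in box 7 admitting 6, so r8c2=6.
Step 7. [r5c2∈{4}] only 4 remains possible at r5c2, so r5c2=4.
Step 8. [r7c6∈{4,6}] 6 has one home in col 6: r7c6 ⇒ r7c6=6.
Step 9. [r5c5∈{5,8}] col 5 places 5 nowhere but r5c5, so r5c5=5.
Step 10. [r4c6∈{1,4,8}] in row 4, 4 fits only at r4c6. So r4c6=4.
Step 11. [r2c8∈{7,8}] row 2 places 8 nowhere but r2c8. So r2c8=8.
Step 12. [r4c3∈{1,5,8,9}] r4c3 is the only open cell in row 4 admitting 8 ⇒ r4c3=8.
Step 13. [r3c6∈{1}] r3c6's peers cover all but 1, so r3c6=1.
Step 14. [r4c8∈{5,6}] 5 has one home in row 4: r4c8 ⇒ r4c8=5.
Step 15. [r6c1∈{3,6}] col 1 places 3 nowhere but r6c1, so r6c1=3.
Step 16. [r8c4∈{7}] r8c4 is down to just 7, so r8c4=7.
Step 17. [r6c8∈{6}] r6c8's peers cover all but 6, so r6c8=6.
Step 18. [r5c6∈{8}] r5c6 has the single candidate 8. So r5c6=8.
Step 19. [r2c4∈{4}] r2c4 has the single candidate 4, so r2c4=4.
Step 20. [r4c2∈{9}] r4c2's peers cover all but 9. So r4c2=9.
Step 21. [r5c3∈{1}] nothing but 1 survives at r5c3, so r5c3=1.
Step 22. [r3c1∈{4}] r3c1 has the single candidate 4. So r3c1=4.
Step 23. [r1c1∈{9}] nothing but 9 survives at r1c1 ⇒ r1c1=9.
Step 24. [r2c2∈{7}] nothing but 7 survives at r2c2 ⇒ r2c2=7.
Step 25. [r3c8∈{7}] nothing but 7 survives at r3c8, so r3c8=7.
Step 26. [r5c9∈{3}] r5c9 is down to just 3. So r5c9=3.
Step 27. [r8c6∈{3}] nothing but 3 survives at r8c6. So r8c6=3.
Step 28. [r9c8∈{9}] r9c8 is down to just 9, so r9c8=9.
Step 29. [r2c5∈{6}] nothing but 6 survives at r2c5 ⇒ r2c5=6.
Step 30. [r8c9∈{5}] nothing but 5 survives at r8c9. So r8c9=5.
Step 31. [r4c7∈{1}] nothing but 1 survives at r4c7 ⇒ r4c7=1.
Step 32. [r9c9∈{6}] r9c9's peers cover all but 6. So r9c9=6.
Step 33. [r6c3∈{5}] r6c3 is down to just 5, so r6c3=5.
Step 34. [r8c3∈{9}] nothing but 9 survives at r8c3, so r8c3=9.
Step 35. [r6c4∈{1}] r6c4 is down to just 1. So r6c4=1.
Step 36. [r6c2∈{2}] nothing but 2 survives at r6c2 ⇒ r6c2=2.
Step 37. [r1c6∈{2}] r1c6 is down to just 2 ⇒ r1c6=2.
Step 38. [r6c6∈{7}] r6c6 has the single candidate 7 ⇒ r6c6=7.
Step 39. [r9c5∈{8}] only 8 remains possible at r9c5. So r9c5=8.
Step 40. [r6c9∈{8}] r6c9 has the single candidate 8 ⇒ r6c9=8.
Step 41. [r1c8∈{3}] only 3 remains possible at r1c8, so r1c8=3.
Step 42. [r7c9∈{2}] r7c9 is down to just 2 ⇒ r7c9=2.
Step 43. [r3c4∈{5}] r3c4 has the single candidate 5 ⇒ r3c4=5.
Step 44. [r2c7∈{2}] r2c7's peers cover all but 2 ⇒ r2c7=2.
Step 45. [r7c5∈{4}] only 4 remains possible at r7c5 ⇒ r7c5=4.
Step 46. [r4c1∈{6}] r4c1 has the single candidate 6 ⇒ r4c1=6.

Answer: 9 1 6 8 7 2 5 3 4 / 5 7 3 4 6 9 2 8 1 / 4 8 2 5 3 1 6 7 9 / 6 9 8 3 2 4 1 5 7 / 7 4 1 6 5 8 9 2 3 / 3 2 5 1 9 7 4 6 8 / 8 5 7 9 4 6 3 1 2 / 2 6 9 7 1 3 8 4 5 / 1 3 4 2 8 5 7 9 6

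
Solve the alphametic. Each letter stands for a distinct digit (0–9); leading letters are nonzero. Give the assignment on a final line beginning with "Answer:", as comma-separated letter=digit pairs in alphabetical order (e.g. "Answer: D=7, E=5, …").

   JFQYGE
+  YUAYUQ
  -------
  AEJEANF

Step 1. [A] the sum has 7 digits but both addends have 6; that extra leading digit A is the final carry, namely 1 ⇒ A=1.
Step 2. [col 1: E + Q ≡ F (mod 10)] no forcing yet in column 1 (carry-in 0); E=4 is free and consistent — try it. So E=4.
Step 3. [col 1: E + Q ≡ F (mod 10)] F=6 is one option consistent with column 1 (E + Q ≡ F (mod 10), carry-in 0) — take it ⇒ F=6.
Step 4. [col 1: E + Q ≡ F (mod 10)] from column 1 (E=4, F=6, carry-in 0, digits 1,4,6 already taken and all letters distinct): Q must equal 2. So Q=2.
Step 5. [col 2: G + U ≡ N (mod 10)] no forcing yet in column 2 (carry-in 0); N=0 is free and consistent — try it. So N=0.
Step 6. [col 2: G + U ≡ N (mod 10)] G=7 is one option consistent with column 2 (G + U ≡ N (mod 10), carry-in 0) — take it, so G=7.
Step 7. [col 2: G + U ≡ N (mod 10)] in column 2 we have G+U≡N with carry-in 0; given G=7, N=0 and digits 0,1,2,4,6,7 already taken and all letters distinct, that pins U to 3 ⇒ U=3.
Step 8. [col 3: Y + Y ≡ A (mod 10)] column 3 reads Y+Y+carry(1)=A with A=1; with digits 0,1,2,3,4,6,7 already taken and all letters distinct, the only value for Y is 5. So Y=5.
Step 9. [col 5: F + U ≡ J (mod 10)] column 5 reads F+U+carry(0)=J with F=6, U=3; with digits 0,1,2,3,4,5,6,7 already taken and all letters distinct, the only value for J is 9 ⇒ J=9.

Answer: A=1, E=4, F=6, G=7, J=9, N=0, Q=2, U=3, Y=5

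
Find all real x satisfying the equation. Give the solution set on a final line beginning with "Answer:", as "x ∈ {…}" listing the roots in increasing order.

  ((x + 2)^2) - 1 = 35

Step 1. [((x + 2)^2) - 1 = 35] add 1: x sits inside (… - 1) ⇒ sub: (x + 2)^2 = 36.
Step 2. [(x + 2)^2 = 36] √ both sides: 36 ≥ 0 gives two branches. So sqrt: x + 2 = 6 or -6.
Step 3. [x + 2 = 6 or -6] the outer +2 inverts by subtracting 2 ⇒ sub: x = 4 or -8.

Answer: x ∈ {-8, 4}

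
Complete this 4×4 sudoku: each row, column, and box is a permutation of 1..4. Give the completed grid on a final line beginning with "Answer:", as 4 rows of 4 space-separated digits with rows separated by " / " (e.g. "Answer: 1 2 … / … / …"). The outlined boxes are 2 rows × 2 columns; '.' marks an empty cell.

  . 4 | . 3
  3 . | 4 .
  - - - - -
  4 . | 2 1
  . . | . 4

Step 1. [r1c1∈{1,2}] across row 1, 2 lands solely at r1c1. So r1c1=2.
Step 2. [r4c2∈{1,2,3}] 2 has one home in row 4: r4c2. So r4c2=2.
Step 3. [r1c3∈{1}] r1c3 is down to just 1. So r1c3=1.
Step 4. [r2c2∈{1}] r2c2's peers cover all but 1. So r2c2=1.
Step 5. [r2c4∈{2}] nothing but 2 survives at r2c4. So r2c4=2.
Step 6. [r3c2∈{3}] r3c2's peers cover all but 3. So r3c2=3.
Step 7. [r4c3∈{3}] nothing but 3 survives at r4c3, so r4c3=3.
Step 8. [r4c1∈{1}] nothing but 1 survives at r4c1. So r4c1=1.

Answer: 2 4 1 3 / 3 1 4 2 / 4 3 2 1 / 1 2 3 4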